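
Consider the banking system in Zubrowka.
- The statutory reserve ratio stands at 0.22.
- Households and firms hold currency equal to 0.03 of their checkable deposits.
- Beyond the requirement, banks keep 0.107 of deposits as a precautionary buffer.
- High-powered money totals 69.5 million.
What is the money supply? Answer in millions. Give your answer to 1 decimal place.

200.5 million

The money multiplier is m = (1 + c) / (rr + e + c) = (1 + 0.03) / (0.22 + 0.107 + 0.03) ≈ 2.8852.
So M = m × MB = 2.8852 × 69.5 = 200.5214 million.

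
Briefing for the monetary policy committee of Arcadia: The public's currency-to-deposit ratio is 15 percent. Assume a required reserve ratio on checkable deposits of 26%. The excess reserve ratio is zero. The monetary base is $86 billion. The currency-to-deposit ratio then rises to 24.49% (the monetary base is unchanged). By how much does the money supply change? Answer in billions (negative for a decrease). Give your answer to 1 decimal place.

-29.2 billion

Initially m₁ = (1 + 0.15) / (0.26 + 0.15) ≈ 2.8049, so M₁ = 2.8049 × 86 = 241.2214 billion.
After the change m₂ = (1 + 0.2449) / (0.26 + 0.2449) ≈ 2.4656, so M₂ = 2.4656 × 86 = 212.0416 billion.
ΔM = M₂ − M₁ = 212.0416 − 241.2214 = -29.1798 billion.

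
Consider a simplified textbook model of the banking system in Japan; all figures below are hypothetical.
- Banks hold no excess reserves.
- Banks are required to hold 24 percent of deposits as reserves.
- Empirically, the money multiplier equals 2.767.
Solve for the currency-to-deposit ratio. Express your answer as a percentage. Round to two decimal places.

19.01%

Using m = 2.767. From m = (1 + c)/(c + rr + e), rearranging gives 1 + c = m·(c + rr + e), so c·(1 − m) = m·(rr + e) − 1.
Hence c = [m·(rr + e) − 1]/(1 − m) = [2.767 × (0.24 + 0) − 1] / (1 − 2.767) ≈ 0.190108.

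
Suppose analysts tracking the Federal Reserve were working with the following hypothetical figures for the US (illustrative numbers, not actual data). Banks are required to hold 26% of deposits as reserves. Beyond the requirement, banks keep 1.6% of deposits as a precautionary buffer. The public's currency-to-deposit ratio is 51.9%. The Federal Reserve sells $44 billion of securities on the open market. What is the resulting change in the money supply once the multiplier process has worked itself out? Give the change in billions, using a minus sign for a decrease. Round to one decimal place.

-84.1 billion

The money multiplier is m = (1 + c) / (rr + e + c) = (1 + 0.519) / (0.26 + 0.016 + 0.519) ≈ 1.9107.
The sale removes 44 billion of base, so ΔM = m × ΔMB = 1.9107 × (−44) = -84.0708 billion.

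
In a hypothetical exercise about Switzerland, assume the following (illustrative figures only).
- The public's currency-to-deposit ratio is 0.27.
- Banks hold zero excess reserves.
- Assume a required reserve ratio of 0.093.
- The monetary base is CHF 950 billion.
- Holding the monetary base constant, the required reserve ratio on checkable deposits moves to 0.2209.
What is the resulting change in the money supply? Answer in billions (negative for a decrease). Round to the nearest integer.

Initially m₁ = (1 + 0.27) / (0.093 + 0.27) ≈ 3.4986, so M₁ = 3.4986 × 950 = 3323.67 billion.
After the change m₂ = (1 + 0.27) / (0.2209 + 0.27) ≈ 2.5871, so M₂ = 2.5871 × 950 = 2457.745 billion.
ΔM = M₂ − M₁ = 2457.745 − 3323.67 = -865.925 billion.

-866 billion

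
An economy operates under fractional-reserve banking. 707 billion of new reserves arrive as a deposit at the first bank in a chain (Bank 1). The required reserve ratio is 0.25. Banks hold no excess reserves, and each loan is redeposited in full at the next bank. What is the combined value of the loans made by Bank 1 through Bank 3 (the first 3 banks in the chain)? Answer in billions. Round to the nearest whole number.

1226 billion

Bank i lends (1 − rr)^i of the original deposit: Bank 1 lends 707·0.7500 = 530.2500, Bank 2 lends 707·0.7500² = 397.6875, and so on.
Summing a geometric series: total = 707·[0.7500·(1 − 0.7500^3) / (1 − 0.7500)] ≈ 1226.2031 billion.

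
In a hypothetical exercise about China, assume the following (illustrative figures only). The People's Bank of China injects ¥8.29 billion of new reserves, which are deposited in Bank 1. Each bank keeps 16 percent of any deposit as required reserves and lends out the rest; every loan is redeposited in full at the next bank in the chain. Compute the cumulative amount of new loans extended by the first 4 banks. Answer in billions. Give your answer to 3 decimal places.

¥21.854 billion

Bank i lends (1 − rr)^i of the original deposit: Bank 1 lends 8.29·0.8400 = 6.9636, Bank 2 lends 8.29·0.8400² ≈ 5.8494, and so on.
Summing a geometric series: total = 8.29·[0.8400·(1 − 0.8400^4) / (1 − 0.8400)] ≈ 21.8539 billion.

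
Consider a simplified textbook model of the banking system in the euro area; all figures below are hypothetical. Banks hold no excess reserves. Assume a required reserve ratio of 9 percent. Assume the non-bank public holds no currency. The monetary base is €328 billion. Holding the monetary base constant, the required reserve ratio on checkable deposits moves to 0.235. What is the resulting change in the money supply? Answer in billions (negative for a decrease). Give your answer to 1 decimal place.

Initially m₁ = 1 / (0.09) ≈ 11.11111, so M₁ = 11.11111 × 328 ≈ 3644.4441 billion.
After the change m₂ = 1 / (0.235) ≈ 4.25532, so M₂ = 4.25532 × 328 ≈ 1395.745 billion.
ΔM = M₂ − M₁ = 1395.745 − 3644.4441 = -2248.6991 billion.

-2248.7 billion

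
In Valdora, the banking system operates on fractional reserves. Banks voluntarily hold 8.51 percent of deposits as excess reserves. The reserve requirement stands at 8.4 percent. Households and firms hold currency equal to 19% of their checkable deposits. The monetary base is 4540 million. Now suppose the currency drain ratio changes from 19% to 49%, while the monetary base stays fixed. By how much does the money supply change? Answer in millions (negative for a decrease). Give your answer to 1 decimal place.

Initially m₁ = (1 + 0.19) / (0.084 + 0.0851 + 0.19) ≈ 3.313840, so M₁ = 3.313840 × 4540 = 15044.8336 million.
After the change m₂ = (1 + 0.49) / (0.084 + 0.0851 + 0.49) ≈ 2.260658, so M₂ = 2.260658 × 4540 ≈ 10263.3873 million.
ΔM = M₂ − M₁ = 10263.3873 − 15044.8336 = -4781.4463 million.

-4781.4 million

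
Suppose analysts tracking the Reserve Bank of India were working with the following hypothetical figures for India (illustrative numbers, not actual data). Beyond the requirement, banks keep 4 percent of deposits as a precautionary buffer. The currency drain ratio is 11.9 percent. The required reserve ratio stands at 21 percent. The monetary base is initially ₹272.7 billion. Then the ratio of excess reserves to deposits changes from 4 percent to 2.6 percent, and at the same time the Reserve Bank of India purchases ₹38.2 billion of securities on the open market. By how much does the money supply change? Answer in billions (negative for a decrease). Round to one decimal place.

₹153.0 billion

Before: m₁ = (1 + 0.119) / (0.21 + 0.04 + 0.119) ≈ 3.03252, MB₁ = 272.7, so M₁ = 3.03252 × 272.7 ≈ 826.9682 billion.
After: m₂ = (1 + 0.119) / (0.21 + 0.026 + 0.119) ≈ 3.15211, MB₂ = 272.7 + 38.2 = 310.9, so M₂ = 3.15211 × 310.9 ≈ 979.991 billion.
ΔM = M₂ − M₁ = 979.991 − 826.9682 = 153.0228 billion.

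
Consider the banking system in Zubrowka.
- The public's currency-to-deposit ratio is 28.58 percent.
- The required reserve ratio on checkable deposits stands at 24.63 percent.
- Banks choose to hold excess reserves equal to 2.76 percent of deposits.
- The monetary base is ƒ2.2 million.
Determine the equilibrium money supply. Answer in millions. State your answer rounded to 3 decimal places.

ƒ5.054 million

The money multiplier is m = (1 + c) / (rr + e + c) = (1 + 0.2858) / (0.2463 + 0.0276 + 0.2858) ≈ 2.29730.
So M = m × MB = 2.29730 × 2.2 ≈ 5.0541 million.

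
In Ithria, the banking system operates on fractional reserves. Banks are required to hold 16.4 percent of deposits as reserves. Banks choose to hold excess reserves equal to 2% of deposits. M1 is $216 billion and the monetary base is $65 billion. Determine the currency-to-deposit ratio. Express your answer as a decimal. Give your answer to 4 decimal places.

0.1673

Using m = M/MB = 216/65 ≈ 3.323077. From m = (1 + c)/(c + rr + e), rearranging gives 1 + c = m·(c + rr + e), so c·(1 − m) = m·(rr + e) − 1.
Hence c = [m·(rr + e) − 1]/(1 − m) = [3.323077 × (0.164 + 0.02) − 1] / (1 − 3.323077) ≈ 0.167258.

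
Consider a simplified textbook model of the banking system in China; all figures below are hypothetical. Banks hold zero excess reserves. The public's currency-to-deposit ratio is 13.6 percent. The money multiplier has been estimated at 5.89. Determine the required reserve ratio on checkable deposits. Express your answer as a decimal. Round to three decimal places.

Using m = 5.89. Since m = (1 + c)/(c + rr + e), the denominator satisfies c + rr + e = (1 + c)/m = (1 + 0.136) / 5.89 ≈ 0.192869.
With c = 0.136 and e = 0, the required reserve ratio on checkable deposits is 0.192869 − 0.136 − 0 = 0.056869.

0.057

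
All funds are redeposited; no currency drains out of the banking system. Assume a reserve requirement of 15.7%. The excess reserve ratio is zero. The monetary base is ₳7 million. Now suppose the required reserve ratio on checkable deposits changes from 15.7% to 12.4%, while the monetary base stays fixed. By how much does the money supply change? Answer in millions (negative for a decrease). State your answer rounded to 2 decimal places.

₳11.87 million

Initially m₁ = 1 / (0.157) ≈ 6.3694, so M₁ = 6.3694 × 7 = 44.5858 million.
After the change m₂ = 1 / (0.124) ≈ 8.0645, so M₂ = 8.0645 × 7 = 56.4515 million.
ΔM = M₂ − M₁ = 56.4515 − 44.5858 = 11.8657 million.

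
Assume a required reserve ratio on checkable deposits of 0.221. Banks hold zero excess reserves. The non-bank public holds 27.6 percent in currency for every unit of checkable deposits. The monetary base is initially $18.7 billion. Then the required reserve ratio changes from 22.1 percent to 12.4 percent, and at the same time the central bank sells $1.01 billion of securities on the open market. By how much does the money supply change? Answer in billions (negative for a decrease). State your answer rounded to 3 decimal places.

Before: m₁ = (1 + 0.276) / (0.221 + 0.276) ≈ 2.567404, MB₁ = 18.7, so M₁ = 2.567404 × 18.7 ≈ 48.0105 billion.
After: m₂ = (1 + 0.276) / (0.124 + 0.276) = 3.19, MB₂ = 18.7 − 1.01 = 17.69, so M₂ = 3.19 × 17.69 = 56.4311 billion.
ΔM = M₂ − M₁ = 56.4311 − 48.0105 = 8.4206 billion.

$8.421 billion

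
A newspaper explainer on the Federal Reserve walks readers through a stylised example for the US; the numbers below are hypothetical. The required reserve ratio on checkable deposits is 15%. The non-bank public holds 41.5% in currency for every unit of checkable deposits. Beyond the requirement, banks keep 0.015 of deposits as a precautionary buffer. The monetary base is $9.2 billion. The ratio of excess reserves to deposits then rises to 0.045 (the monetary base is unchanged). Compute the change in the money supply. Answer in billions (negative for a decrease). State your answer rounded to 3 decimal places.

Initially m₁ = (1 + 0.415) / (0.15 + 0.015 + 0.415) ≈ 2.43966, so M₁ = 2.43966 × 9.2 ≈ 22.4449 billion.
After the change m₂ = (1 + 0.415) / (0.15 + 0.045 + 0.415) ≈ 2.31967, so M₂ = 2.31967 × 9.2 ≈ 21.341 billion.
ΔM = M₂ − M₁ = 21.341 − 22.4449 = -1.1039 billion.

-1.104 billion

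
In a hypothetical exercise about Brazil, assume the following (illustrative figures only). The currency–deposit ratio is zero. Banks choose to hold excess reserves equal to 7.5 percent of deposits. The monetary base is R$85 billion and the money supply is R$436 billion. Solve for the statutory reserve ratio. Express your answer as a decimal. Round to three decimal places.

0.120

Using m = M/MB = 436/85 ≈ 5.129412. Since m = (1 + c)/(c + rr + e), the denominator satisfies c + rr + e = (1 + c)/m = (1 + 0) / 5.129412 ≈ 0.194954.
With c = 0 and e = 0.075, the statutory reserve ratio is 0.194954 − 0 − 0.075 = 0.119954.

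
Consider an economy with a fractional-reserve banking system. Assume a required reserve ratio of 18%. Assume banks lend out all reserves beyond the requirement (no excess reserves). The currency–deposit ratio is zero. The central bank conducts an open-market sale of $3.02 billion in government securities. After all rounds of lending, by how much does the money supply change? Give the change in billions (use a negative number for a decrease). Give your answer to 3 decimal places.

-16.778 billion

The simple money multiplier is m = 1/rr = 1/0.18 ≈ 5.55556.
An open-market sale reduces the monetary base by 3.02 billion, so ΔM = m × ΔMB = 5.55556 × (−3.02) ≈ -16.7778 billion.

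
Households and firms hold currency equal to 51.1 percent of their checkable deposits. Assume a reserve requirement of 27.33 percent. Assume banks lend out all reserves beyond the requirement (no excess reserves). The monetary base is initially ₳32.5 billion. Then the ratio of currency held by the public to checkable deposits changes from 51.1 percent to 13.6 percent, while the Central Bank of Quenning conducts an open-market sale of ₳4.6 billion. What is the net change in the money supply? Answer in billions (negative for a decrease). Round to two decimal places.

₳14.82 billion

Before: m₁ = (1 + 0.511) / (0.2733 + 0.511) ≈ 1.92656, MB₁ = 32.5, so M₁ = 1.92656 × 32.5 = 62.6132 billion.
After: m₂ = (1 + 0.136) / (0.2733 + 0.136) ≈ 2.77547, MB₂ = 32.5 − 4.6 = 27.9, so M₂ = 2.77547 × 27.9 ≈ 77.4356 billion.
ΔM = M₂ − M₁ = 77.4356 − 62.6132 = 14.8224 billion.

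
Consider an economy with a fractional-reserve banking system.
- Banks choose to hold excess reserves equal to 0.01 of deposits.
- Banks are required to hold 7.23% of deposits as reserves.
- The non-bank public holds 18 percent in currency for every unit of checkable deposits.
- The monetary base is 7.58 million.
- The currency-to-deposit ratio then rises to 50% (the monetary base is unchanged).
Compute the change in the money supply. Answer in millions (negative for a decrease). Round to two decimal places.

-14.57 million

Initially m₁ = (1 + 0.18) / (0.0723 + 0.01 + 0.18) ≈ 4.4987, so M₁ = 4.4987 × 7.58 ≈ 34.1001 million.
After the change m₂ = (1 + 0.5) / (0.0723 + 0.01 + 0.5) ≈ 2.5760, so M₂ = 2.5760 × 7.58 ≈ 19.5261 million.
ΔM = M₂ − M₁ = 19.5261 − 34.1001 = -14.574 million.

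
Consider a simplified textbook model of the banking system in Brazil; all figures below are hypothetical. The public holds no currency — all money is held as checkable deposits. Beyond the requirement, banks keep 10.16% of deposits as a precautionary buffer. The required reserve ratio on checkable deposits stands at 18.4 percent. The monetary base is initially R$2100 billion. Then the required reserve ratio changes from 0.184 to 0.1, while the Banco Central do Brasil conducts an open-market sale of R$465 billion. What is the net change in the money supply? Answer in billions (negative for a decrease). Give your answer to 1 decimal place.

R$757.2 billion

Before: m₁ = 1 / (0.184 + 0.1016) ≈ 3.501401, MB₁ = 2100, so M₁ = 3.501401 × 2100 = 7352.9421 billion.
After: m₂ = 1 / (0.1 + 0.1016) ≈ 4.960317, MB₂ = 2100 − 465 = 1635, so M₂ = 4.960317 × 1635 ≈ 8110.1183 billion.
ΔM = M₂ − M₁ = 8110.1183 − 7352.9421 = 757.1762 billion.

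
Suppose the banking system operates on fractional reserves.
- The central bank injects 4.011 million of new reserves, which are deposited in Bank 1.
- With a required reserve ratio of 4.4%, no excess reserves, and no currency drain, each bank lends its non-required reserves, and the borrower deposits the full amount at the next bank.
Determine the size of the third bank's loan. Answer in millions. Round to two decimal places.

3.50 million

Each bank lends a fraction (1 − rr) = 0.9560 of the deposit it receives, so Bank 3 receives 4.011·0.9560^2 and lends 4.011·0.9560^3 ≈ 3.5045 million.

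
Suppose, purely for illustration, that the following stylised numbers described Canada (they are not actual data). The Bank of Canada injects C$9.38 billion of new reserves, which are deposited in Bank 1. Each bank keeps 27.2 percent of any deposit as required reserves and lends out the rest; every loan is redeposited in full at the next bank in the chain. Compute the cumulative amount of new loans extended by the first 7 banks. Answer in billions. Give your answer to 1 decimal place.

Bank i lends (1 − rr)^i of the original deposit: Bank 1 lends 9.38·0.7280 ≈ 6.8286, Bank 2 lends 9.38·0.7280² ≈ 4.9712, and so on.
Summing a geometric series: total = 9.38·[0.7280·(1 − 0.7280^7) / (1 − 0.7280)] ≈ 22.3846 billion.

C$22.4 billion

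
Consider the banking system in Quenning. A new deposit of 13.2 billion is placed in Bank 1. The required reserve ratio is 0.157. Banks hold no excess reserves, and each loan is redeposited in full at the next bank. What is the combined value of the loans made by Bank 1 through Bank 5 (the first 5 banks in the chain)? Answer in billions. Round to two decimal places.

Bank i lends (1 − rr)^i of the original deposit: Bank 1 lends 13.2·0.8430 = 11.1276, Bank 2 lends 13.2·0.8430² ≈ 9.3806, and so on.
Summing a geometric series: total = 13.2·[0.8430·(1 − 0.8430^5) / (1 − 0.8430)] ≈ 40.7020 billion.

40.70 billion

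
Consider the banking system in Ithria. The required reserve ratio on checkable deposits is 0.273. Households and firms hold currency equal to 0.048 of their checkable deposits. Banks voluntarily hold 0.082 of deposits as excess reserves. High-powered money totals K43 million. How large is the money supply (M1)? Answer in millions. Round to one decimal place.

K111.8 million

The money multiplier is m = (1 + c) / (rr + e + c) = (1 + 0.048) / (0.273 + 0.082 + 0.048) ≈ 2.6005.
So M = m × MB = 2.6005 × 43 = 111.8215 million.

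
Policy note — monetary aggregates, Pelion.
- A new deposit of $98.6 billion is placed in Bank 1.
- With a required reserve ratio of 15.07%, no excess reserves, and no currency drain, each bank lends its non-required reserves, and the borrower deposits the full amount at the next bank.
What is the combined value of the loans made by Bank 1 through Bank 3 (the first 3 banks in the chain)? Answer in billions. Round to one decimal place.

$215.3 billion

Bank i lends (1 − rr)^i of the original deposit: Bank 1 lends 98.6·0.8493 ≈ 83.7410, Bank 2 lends 98.6·0.8493² ≈ 71.1212, and so on.
Summing a geometric series: total = 98.6·[0.8493·(1 − 0.8493^3) / (1 − 0.8493)] ≈ 215.2654 billion.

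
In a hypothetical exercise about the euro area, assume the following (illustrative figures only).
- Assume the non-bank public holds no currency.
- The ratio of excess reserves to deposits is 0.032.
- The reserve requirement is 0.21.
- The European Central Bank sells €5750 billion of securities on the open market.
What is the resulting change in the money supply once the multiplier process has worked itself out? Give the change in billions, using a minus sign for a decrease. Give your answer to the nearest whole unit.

-23760 billion

The money multiplier is m = 1 / (rr + e) = 1 / (0.21 + 0.032) ≈ 4.13223.
The sale removes 5750 billion of base, so ΔM = m × ΔMB = 4.13223 × (−5750) = -23760.3225 billion.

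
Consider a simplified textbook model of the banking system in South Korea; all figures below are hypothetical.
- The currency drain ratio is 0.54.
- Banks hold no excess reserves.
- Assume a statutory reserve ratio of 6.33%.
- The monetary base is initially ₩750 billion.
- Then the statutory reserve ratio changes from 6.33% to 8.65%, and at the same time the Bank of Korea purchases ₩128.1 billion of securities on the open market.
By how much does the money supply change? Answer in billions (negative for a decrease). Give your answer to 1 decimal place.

₩244.0 billion

Before: m₁ = (1 + 0.54) / (0.0633 + 0.54) ≈ 2.55263, MB₁ = 750, so M₁ = 2.55263 × 750 = 1914.4725 billion.
After: m₂ = (1 + 0.54) / (0.0865 + 0.54) ≈ 2.45810, MB₂ = 750 + 128.1 = 878.1, so M₂ = 2.45810 × 878.1 ≈ 2158.4576 billion.
ΔM = M₂ − M₁ = 2158.4576 − 1914.4725 = 243.9851 billion.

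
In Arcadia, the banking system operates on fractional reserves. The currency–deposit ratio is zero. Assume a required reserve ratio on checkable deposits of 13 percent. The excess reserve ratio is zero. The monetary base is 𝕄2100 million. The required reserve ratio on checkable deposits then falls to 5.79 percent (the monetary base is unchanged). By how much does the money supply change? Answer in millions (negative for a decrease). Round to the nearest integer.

Initially m₁ = 1 / (0.13) ≈ 7.69231, so M₁ = 7.69231 × 2100 = 16153.851 million.
After the change m₂ = 1 / (0.0579) ≈ 17.27116, so M₂ = 17.27116 × 2100 = 36269.436 million.
ΔM = M₂ − M₁ = 36269.436 − 16153.851 = 20115.585 million.

𝕄20116 million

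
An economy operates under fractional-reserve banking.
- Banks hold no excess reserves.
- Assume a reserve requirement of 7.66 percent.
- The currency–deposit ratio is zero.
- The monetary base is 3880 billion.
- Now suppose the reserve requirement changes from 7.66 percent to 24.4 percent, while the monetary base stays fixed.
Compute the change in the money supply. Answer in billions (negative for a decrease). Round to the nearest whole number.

Initially m₁ = 1 / (0.0766) ≈ 13.05483, so M₁ = 13.05483 × 3880 = 50652.7404 billion.
After the change m₂ = 1 / (0.244) ≈ 4.09836, so M₂ = 4.09836 × 3880 = 15901.6368 billion.
ΔM = M₂ − M₁ = 15901.6368 − 50652.7404 = -34751.1036 billion.

-34751 billion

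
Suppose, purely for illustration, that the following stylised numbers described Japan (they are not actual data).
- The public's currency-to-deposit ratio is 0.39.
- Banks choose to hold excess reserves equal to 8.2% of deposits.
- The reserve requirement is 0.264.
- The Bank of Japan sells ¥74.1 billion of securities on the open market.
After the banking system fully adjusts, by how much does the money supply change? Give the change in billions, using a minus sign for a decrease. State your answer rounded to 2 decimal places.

The money multiplier is m = (1 + c) / (rr + e + c) = (1 + 0.39) / (0.264 + 0.082 + 0.39) ≈ 1.88859.
The sale removes 74.1 billion of base, so ΔM = m × ΔMB = 1.88859 × (−74.1) ≈ -139.9445 billion.

-139.94 billion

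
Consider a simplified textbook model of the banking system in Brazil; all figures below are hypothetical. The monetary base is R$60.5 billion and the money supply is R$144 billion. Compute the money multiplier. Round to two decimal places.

2.38

The money multiplier is m = M / MB = 144 / 60.5 ≈ 2.38017.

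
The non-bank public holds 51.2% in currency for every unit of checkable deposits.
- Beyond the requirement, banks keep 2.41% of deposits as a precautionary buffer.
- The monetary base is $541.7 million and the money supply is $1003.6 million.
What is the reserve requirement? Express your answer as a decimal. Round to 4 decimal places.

Using m = M/MB = 1003.6/541.7 ≈ 1.852686. Since m = (1 + c)/(c + rr + e), the denominator satisfies c + rr + e = (1 + c)/m = (1 + 0.512) / 1.852686 ≈ 0.816112.
With c = 0.512 and e = 0.0241, the reserve requirement is 0.816112 − 0.512 − 0.0241 = 0.280012.

0.2800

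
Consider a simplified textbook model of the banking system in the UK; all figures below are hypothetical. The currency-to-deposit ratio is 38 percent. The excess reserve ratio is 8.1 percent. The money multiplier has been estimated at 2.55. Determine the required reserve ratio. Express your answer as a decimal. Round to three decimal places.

Using m = 2.55. Since m = (1 + c)/(c + rr + e), the denominator satisfies c + rr + e = (1 + c)/m = (1 + 0.38) / 2.55 ≈ 0.541176.
With c = 0.38 and e = 0.081, the required reserve ratio is 0.541176 − 0.38 − 0.081 = 0.080176.

0.080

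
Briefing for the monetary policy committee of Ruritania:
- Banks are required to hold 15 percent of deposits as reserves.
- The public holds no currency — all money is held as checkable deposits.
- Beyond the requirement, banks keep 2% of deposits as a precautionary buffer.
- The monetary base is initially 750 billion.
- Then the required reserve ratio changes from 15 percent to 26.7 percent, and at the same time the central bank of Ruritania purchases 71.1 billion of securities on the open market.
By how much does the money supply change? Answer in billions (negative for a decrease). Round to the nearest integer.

-1551 billion

Before: m₁ = 1 / (0.15 + 0.02) ≈ 5.8824, MB₁ = 750, so M₁ = 5.8824 × 750 = 4411.8 billion.
After: m₂ = 1 / (0.267 + 0.02) ≈ 3.4843, MB₂ = 750 + 71.1 = 821.1, so M₂ = 3.4843 × 821.1 ≈ 2860.9587 billion.
ΔM = M₂ − M₁ = 2860.9587 − 4411.8 = -1550.8413 billion.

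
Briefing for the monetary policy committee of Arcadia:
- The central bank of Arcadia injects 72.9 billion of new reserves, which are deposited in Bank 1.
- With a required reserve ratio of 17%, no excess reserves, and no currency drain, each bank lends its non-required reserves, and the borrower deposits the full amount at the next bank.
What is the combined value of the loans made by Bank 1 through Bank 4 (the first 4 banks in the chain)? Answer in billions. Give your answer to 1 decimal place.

Bank i lends (1 − rr)^i of the original deposit: Bank 1 lends 72.9·0.8300 = 60.5070, Bank 2 lends 72.9·0.8300² ≈ 50.2208, and so on.
Summing a geometric series: total = 72.9·[0.8300·(1 − 0.8300^4) / (1 − 0.8300)] ≈ 187.0082 billion.

187.0 billion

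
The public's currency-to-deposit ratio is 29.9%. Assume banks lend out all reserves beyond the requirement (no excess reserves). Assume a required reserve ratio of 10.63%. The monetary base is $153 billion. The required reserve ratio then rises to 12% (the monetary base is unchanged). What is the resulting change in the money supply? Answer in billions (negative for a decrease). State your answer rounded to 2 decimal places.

Initially m₁ = (1 + 0.299) / (0.1063 + 0.299) ≈ 3.205033, so M₁ = 3.205033 × 153 ≈ 490.37 billion.
After the change m₂ = (1 + 0.299) / (0.12 + 0.299) ≈ 3.100239, so M₂ = 3.100239 × 153 ≈ 474.3366 billion.
ΔM = M₂ − M₁ = 474.3366 − 490.37 = -16.0334 billion.

-16.03 billion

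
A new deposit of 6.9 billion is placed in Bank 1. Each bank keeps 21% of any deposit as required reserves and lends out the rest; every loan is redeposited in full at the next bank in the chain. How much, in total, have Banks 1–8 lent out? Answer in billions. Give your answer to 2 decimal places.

Bank i lends (1 − rr)^i of the original deposit: Bank 1 lends 6.9·0.7900 = 5.4510, Bank 2 lends 6.9·0.7900² ≈ 4.3063, and so on.
Summing a geometric series: total = 6.9·[0.7900·(1 − 0.7900^8) / (1 − 0.7900)] ≈ 22.0192 billion.

22.02 billion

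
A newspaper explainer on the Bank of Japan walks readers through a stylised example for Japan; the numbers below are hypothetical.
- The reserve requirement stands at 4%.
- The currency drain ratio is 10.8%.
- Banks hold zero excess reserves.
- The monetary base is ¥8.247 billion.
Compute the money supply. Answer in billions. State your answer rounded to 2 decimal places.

¥61.74 billion

The money multiplier is m = (1 + c) / (rr + c) = (1 + 0.108) / (0.04 + 0.108) ≈ 7.4865.
So M = m × MB = 7.4865 × 8.247 ≈ 61.7412 billion.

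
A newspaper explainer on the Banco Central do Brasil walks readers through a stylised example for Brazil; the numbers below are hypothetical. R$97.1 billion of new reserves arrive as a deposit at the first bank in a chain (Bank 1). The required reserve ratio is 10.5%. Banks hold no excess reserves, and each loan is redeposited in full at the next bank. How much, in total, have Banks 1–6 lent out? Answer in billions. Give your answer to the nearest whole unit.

Bank i lends (1 − rr)^i of the original deposit: Bank 1 lends 97.1·0.8950 = 86.9045, Bank 2 lends 97.1·0.8950² ≈ 77.7795, and so on.
Summing a geometric series: total = 97.1·[0.8950·(1 − 0.8950^6) / (1 − 0.8950)] ≈ 402.2681 billion.

R$402 billion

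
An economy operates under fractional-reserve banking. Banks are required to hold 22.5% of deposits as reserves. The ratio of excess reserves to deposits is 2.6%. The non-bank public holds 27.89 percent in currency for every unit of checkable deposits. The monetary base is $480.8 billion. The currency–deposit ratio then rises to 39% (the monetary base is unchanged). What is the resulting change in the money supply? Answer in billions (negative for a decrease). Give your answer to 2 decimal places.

-117.79 billion

Initially m₁ = (1 + 0.2789) / (0.225 + 0.026 + 0.2789) ≈ 2.413474, so M₁ = 2.413474 × 480.8 ≈ 1160.3983 billion.
After the change m₂ = (1 + 0.39) / (0.225 + 0.026 + 0.39) ≈ 2.168487, so M₂ = 2.168487 × 480.8 ≈ 1042.6085 billion.
ΔM = M₂ − M₁ = 1042.6085 − 1160.3983 = -117.7898 billion.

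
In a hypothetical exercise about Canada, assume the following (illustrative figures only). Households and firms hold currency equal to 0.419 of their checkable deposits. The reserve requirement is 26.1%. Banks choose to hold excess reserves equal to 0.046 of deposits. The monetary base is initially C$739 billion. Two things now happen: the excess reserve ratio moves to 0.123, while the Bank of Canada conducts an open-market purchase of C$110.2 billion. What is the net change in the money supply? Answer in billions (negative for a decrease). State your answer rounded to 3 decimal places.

Before: m₁ = (1 + 0.419) / (0.261 + 0.046 + 0.419) ≈ 1.9545455, MB₁ = 739, so M₁ = 1.9545455 × 739 ≈ 1444.4091 billion.
After: m₂ = (1 + 0.419) / (0.261 + 0.123 + 0.419) ≈ 1.7671233, MB₂ = 739 + 110.2 = 849.2, so M₂ = 1.7671233 × 849.2 ≈ 1500.6411 billion.
ΔM = M₂ − M₁ = 1500.6411 − 1444.4091 = 56.232 billion.

C$56.232 billion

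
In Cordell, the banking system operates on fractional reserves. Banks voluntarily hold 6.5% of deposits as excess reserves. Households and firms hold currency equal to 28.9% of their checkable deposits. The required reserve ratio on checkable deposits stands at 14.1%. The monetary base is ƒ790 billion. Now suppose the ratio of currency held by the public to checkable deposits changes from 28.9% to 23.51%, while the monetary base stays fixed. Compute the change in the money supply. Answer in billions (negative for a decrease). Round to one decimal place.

Initially m₁ = (1 + 0.289) / (0.141 + 0.065 + 0.289) ≈ 2.60404, so M₁ = 2.60404 × 790 = 2057.1916 billion.
After the change m₂ = (1 + 0.2351) / (0.141 + 0.065 + 0.2351) ≈ 2.80005, so M₂ = 2.80005 × 790 = 2212.0395 billion.
ΔM = M₂ − M₁ = 2212.0395 − 2057.1916 = 154.8479 billion.

ƒ154.8 billion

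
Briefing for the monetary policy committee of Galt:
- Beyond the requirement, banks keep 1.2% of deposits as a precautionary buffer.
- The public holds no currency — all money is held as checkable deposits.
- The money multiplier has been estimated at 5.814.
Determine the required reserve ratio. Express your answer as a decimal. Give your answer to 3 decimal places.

Using m = 5.814. Since m = (1 + c)/(c + rr + e), the denominator satisfies c + rr + e = (1 + c)/m = (1 + 0) / 5.814 ≈ 0.171999.
With c = 0 and e = 0.012, the required reserve ratio is 0.171999 − 0 − 0.012 = 0.159999.

0.160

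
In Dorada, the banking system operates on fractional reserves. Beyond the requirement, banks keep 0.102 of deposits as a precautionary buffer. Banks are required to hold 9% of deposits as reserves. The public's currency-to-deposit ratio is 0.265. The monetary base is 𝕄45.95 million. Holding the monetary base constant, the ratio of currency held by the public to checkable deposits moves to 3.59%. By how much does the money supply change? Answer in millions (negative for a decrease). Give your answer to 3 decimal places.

Initially m₁ = (1 + 0.265) / (0.09 + 0.102 + 0.265) ≈ 2.768053, so M₁ = 2.768053 × 45.95 ≈ 127.192 million.
After the change m₂ = (1 + 0.0359) / (0.09 + 0.102 + 0.0359) ≈ 4.545415, so M₂ = 4.545415 × 45.95 ≈ 208.8618 million.
ΔM = M₂ − M₁ = 208.8618 − 127.192 = 81.6698 million.

𝕄81.670 million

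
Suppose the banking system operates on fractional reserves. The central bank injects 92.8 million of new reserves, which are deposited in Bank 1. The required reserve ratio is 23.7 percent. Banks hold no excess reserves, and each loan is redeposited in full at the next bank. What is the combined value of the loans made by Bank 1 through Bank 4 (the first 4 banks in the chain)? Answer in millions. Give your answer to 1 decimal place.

Bank i lends (1 − rr)^i of the original deposit: Bank 1 lends 92.8·0.7630 = 70.8064, Bank 2 lends 92.8·0.7630² ≈ 54.0253, and so on.
Summing a geometric series: total = 92.8·[0.7630·(1 − 0.7630^4) / (1 − 0.7630)] ≈ 197.5048 million.

197.5 million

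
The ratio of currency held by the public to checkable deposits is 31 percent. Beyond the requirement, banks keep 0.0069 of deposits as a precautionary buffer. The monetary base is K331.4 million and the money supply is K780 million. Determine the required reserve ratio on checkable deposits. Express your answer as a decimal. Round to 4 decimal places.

0.2397

Using m = M/MB = 780/331.4 ≈ 2.353651. Since m = (1 + c)/(c + rr + e), the denominator satisfies c + rr + e = (1 + c)/m = (1 + 0.31) / 2.353651 ≈ 0.556582.
With c = 0.31 and e = 0.0069, the required reserve ratio on checkable deposits is 0.556582 − 0.31 − 0.0069 = 0.239682.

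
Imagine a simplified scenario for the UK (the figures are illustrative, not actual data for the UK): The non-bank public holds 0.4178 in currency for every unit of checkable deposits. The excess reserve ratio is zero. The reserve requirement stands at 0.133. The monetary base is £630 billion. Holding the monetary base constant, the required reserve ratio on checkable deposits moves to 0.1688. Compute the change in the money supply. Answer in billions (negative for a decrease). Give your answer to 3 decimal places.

-98.970 billion

Initially m₁ = (1 + 0.4178) / (0.133 + 0.4178) ≈ 2.5740741, so M₁ = 2.5740741 × 630 ≈ 1621.6667 billion.
After the change m₂ = (1 + 0.4178) / (0.1688 + 0.4178) ≈ 2.4169792, so M₂ = 2.4169792 × 630 ≈ 1522.6969 billion.
ΔM = M₂ − M₁ = 1522.6969 − 1621.6667 = -98.9698 billion.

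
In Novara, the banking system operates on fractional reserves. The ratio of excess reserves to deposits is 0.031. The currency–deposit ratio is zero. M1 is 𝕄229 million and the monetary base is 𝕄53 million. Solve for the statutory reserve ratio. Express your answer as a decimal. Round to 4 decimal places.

0.2004

Using m = M/MB = 229/53 ≈ 4.320755. Since m = (1 + c)/(c + rr + e), the denominator satisfies c + rr + e = (1 + c)/m = (1 + 0) / 4.320755 ≈ 0.231441.
With c = 0 and e = 0.031, the statutory reserve ratio is 0.231441 − 0 − 0.031 = 0.200441.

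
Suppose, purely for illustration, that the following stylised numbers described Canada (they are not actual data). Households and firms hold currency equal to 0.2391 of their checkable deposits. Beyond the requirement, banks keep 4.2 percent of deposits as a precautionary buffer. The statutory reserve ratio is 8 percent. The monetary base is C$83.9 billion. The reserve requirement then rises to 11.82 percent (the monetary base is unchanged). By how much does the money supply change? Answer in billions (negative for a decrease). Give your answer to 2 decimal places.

Initially m₁ = (1 + 0.2391) / (0.08 + 0.042 + 0.2391) ≈ 3.43146, so M₁ = 3.43146 × 83.9 ≈ 287.8995 billion.
After the change m₂ = (1 + 0.2391) / (0.1182 + 0.042 + 0.2391) ≈ 3.10318, so M₂ = 3.10318 × 83.9 ≈ 260.3568 billion.
ΔM = M₂ − M₁ = 260.3568 − 287.8995 = -27.5427 billion.

-27.54 billion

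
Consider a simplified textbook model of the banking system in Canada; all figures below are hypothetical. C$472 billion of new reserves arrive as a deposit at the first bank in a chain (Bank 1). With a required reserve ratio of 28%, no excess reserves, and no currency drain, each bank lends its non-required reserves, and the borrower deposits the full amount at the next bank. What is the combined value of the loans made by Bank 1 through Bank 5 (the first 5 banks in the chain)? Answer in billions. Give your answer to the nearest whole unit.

C$979 billion

Bank i lends (1 − rr)^i of the original deposit: Bank 1 lends 472·0.7200 = 339.8400, Bank 2 lends 472·0.7200² = 244.6848, and so on.
Summing a geometric series: total = 472·[0.7200·(1 − 0.7200^5) / (1 − 0.7200)] ≈ 978.8706 billion.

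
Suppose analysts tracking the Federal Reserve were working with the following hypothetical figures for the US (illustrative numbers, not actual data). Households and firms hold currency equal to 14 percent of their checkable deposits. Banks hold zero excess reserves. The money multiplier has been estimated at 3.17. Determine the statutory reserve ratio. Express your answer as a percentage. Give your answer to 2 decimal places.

Using m = 3.17. Since m = (1 + c)/(c + rr + e), the denominator satisfies c + rr + e = (1 + c)/m = (1 + 0.14) / 3.17 ≈ 0.359621.
With c = 0.14 and e = 0, the statutory reserve ratio is 0.359621 − 0.14 − 0 = 0.219621.

21.96%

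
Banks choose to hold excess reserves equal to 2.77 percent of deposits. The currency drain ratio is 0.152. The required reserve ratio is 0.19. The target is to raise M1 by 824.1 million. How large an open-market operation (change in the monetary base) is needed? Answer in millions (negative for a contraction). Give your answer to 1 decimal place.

264.5 million

The money multiplier is m = (1 + c) / (rr + e + c) = (1 + 0.152) / (0.19 + 0.0277 + 0.152) ≈ 3.11604.
ΔMB = ΔM / m = (+824.1) / 3.11604 ≈ 264.4703 million.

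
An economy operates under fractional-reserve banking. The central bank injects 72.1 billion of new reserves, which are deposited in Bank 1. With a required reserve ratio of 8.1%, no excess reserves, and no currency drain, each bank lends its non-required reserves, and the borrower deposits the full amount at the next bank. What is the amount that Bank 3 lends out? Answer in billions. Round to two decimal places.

55.96 billion

Each bank lends a fraction (1 − rr) = 0.9190 of the deposit it receives, so Bank 3 receives 72.1·0.9190^2 and lends 72.1·0.9190^3 ≈ 55.9605 billion.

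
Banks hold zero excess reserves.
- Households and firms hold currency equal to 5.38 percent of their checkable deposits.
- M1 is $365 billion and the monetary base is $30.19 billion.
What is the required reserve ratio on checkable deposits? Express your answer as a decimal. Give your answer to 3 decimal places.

Using m = M/MB = 365/30.19 ≈ 12.090096. Since m = (1 + c)/(c + rr + e), the denominator satisfies c + rr + e = (1 + c)/m = (1 + 0.0538) / 12.090096 ≈ 0.087162.
With c = 0.0538 and e = 0, the required reserve ratio on checkable deposits is 0.087162 − 0.0538 − 0 = 0.033362.

0.033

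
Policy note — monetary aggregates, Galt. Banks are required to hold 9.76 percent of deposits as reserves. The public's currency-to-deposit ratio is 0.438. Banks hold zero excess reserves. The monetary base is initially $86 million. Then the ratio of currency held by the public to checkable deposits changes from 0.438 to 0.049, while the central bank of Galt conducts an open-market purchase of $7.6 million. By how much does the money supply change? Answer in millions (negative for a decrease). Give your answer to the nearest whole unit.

$439 million

Before: m₁ = (1 + 0.438) / (0.0976 + 0.438) ≈ 2.6848, MB₁ = 86, so M₁ = 2.6848 × 86 = 230.8928 million.
After: m₂ = (1 + 0.049) / (0.0976 + 0.049) ≈ 7.1555, MB₂ = 86 + 7.6 = 93.6, so M₂ = 7.1555 × 93.6 = 669.7548 million.
ΔM = M₂ − M₁ = 669.7548 − 230.8928 = 438.862 million.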